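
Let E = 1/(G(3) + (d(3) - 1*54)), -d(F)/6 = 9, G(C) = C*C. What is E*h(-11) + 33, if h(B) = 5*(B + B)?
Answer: 307/9 ≈ 34.111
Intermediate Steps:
G(C) = C²
h(B) = 10*B (h(B) = 5*(2*B) = 10*B)
d(F) = -54 (d(F) = -6*9 = -54)
E = -1/99 (E = 1/(3² + (-54 - 1*54)) = 1/(9 + (-54 - 54)) = 1/(9 - 108) = 1/(-99) = -1/99 ≈ -0.010101)
E*h(-11) + 33 = -10*(-11)/99 + 33 = -1/99*(-110) + 33 = 10/9 + 33 = 307/9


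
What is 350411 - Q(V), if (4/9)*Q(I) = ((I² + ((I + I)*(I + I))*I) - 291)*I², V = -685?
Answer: 2713731841404397/2 ≈ 1.3569e+15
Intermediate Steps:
Q(I) = 9*I²*(-291 + I² + 4*I³)/4 (Q(I) = 9*(((I² + ((I + I)*(I + I))*I) - 291)*I²)/4 = 9*(((I² + ((2*I)*(2*I))*I) - 291)*I²)/4 = 9*(((I² + (4*I²)*I) - 291)*I²)/4 = 9*(((I² + 4*I³) - 291)*I²)/4 = 9*((-291 + I² + 4*I³)*I²)/4 = 9*(I²*(-291 + I² + 4*I³))/4 = 9*I²*(-291 + I² + 4*I³)/4)
350411 - Q(V) = 350411 - 9*(-685)²*(-291 + (-685)² + 4*(-685)³)/4 = 350411 - 9*469225*(-291 + 469225 + 4*(-321419125))/4 = 350411 - 9*469225*(-291 + 469225 - 1285676500)/4 = 350411 - 9*469225*(-1285207566)/4 = 350411 - 1*(-2713731840703575/2) = 350411 + 2713731840703575/2 = 2713731841404397/2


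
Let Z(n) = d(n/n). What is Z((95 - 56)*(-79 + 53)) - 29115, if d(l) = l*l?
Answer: -29114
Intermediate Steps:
d(l) = l²
Z(n) = 1 (Z(n) = (n/n)² = 1² = 1)
Z((95 - 56)*(-79 + 53)) - 29115 = 1 - 29115 = -29114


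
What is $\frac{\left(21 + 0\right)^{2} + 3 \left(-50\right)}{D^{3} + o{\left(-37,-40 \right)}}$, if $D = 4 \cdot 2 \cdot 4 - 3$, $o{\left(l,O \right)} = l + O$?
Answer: $\frac{97}{8104} \approx 0.011969$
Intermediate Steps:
$o{\left(l,O \right)} = O + l$
$D = 29$ ($D = 8 \cdot 4 - 3 = 32 - 3 = 29$)
$\frac{\left(21 + 0\right)^{2} + 3 \left(-50\right)}{D^{3} + o{\left(-37,-40 \right)}} = \frac{\left(21 + 0\right)^{2} + 3 \left(-50\right)}{29^{3} - 77} = \frac{21^{2} - 150}{24389 - 77} = \frac{441 - 150}{24312} = 291 \cdot \frac{1}{24312} = \frac{97}{8104}$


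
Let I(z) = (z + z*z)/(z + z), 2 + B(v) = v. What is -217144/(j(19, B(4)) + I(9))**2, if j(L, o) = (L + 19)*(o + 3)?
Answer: -217144/38025 ≈ -5.7106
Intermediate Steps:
B(v) = -2 + v
j(L, o) = (3 + o)*(19 + L) (j(L, o) = (19 + L)*(3 + o) = (3 + o)*(19 + L))
I(z) = (z + z**2)/(2*z) (I(z) = (z + z**2)/((2*z)) = (z + z**2)*(1/(2*z)) = (z + z**2)/(2*z))
-217144/(j(19, B(4)) + I(9))**2 = -217144/((57 + 3*19 + 19*(-2 + 4) + 19*(-2 + 4)) + (1/2 + (1/2)*9))**2 = -217144/((57 + 57 + 19*2 + 19*2) + (1/2 + 9/2))**2 = -217144/((57 + 57 + 38 + 38) + 5)**2 = -217144/(190 + 5)**2 = -217144/(195**2) = -217144/38025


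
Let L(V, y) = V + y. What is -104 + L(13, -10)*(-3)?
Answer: -113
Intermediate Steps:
-104 + L(13, -10)*(-3) = -104 + (13 - 10)*(-3) = -104 + 3*(-3) = -104 - 9 = -113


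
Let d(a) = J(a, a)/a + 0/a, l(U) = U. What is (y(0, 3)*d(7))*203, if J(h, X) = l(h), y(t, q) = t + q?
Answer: 609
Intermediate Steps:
y(t, q) = q + t
J(h, X) = h
d(a) = 1 (d(a) = a/a + 0/a = 1 + 0 = 1)
(y(0, 3)*d(7))*203 = ((3 + 0)*1)*203 = (3*1)*203 = 3*203 = 609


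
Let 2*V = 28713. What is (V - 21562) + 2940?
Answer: -8531/2 ≈ -4265.5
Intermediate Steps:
V = 28713/2 (V = (½)*28713 = 28713/2 ≈ 14357.)
(V - 21562) + 2940 = (28713/2 - 21562) + 2940 = -14411/2 + 2940 = -8531/2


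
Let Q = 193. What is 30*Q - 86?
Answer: 5704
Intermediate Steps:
30*Q - 86 = 30*193 - 86 = 5790 - 86 = 5704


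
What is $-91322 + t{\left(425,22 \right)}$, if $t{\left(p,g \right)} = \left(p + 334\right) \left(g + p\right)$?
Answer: $247951$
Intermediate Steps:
$t{\left(p,g \right)} = \left(334 + p\right) \left(g + p\right)$
$-91322 + t{\left(425,22 \right)} = -91322 + \left(425^{2} + 334 \cdot 22 + 334 \cdot 425 + 22 \cdot 425\right) = -91322 + \left(180625 + 7348 + 141950 + 9350\right) = -91322 + 339273 = 247951$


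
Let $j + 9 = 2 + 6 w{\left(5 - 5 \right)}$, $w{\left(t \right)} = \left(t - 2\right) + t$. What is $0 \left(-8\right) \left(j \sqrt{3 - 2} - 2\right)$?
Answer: $0$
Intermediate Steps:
$w{\left(t \right)} = -2 + 2 t$ ($w{\left(t \right)} = \left(-2 + t\right) + t = -2 + 2 t$)
$j = -19$ ($j = -9 + \left(2 + 6 \left(-2 + 2 \left(5 - 5\right)\right)\right) = -9 + \left(2 + 6 \left(-2 + 2 \cdot 0\right)\right) = -9 + \left(2 + 6 \left(-2 + 0\right)\right) = -9 + \left(2 + 6 \left(-2\right)\right) = -9 + \left(2 - 12\right) = -9 - 10 = -19$)
$0 \left(-8\right) \left(j \sqrt{3 - 2} - 2\right) = 0 \left(-8\right) \left(- 19 \sqrt{3 - 2} - 2\right) = 0 \left(- 19 \sqrt{1} - 2\right) = 0 \left(\left(-19\right) 1 - 2\right) = 0 \left(-19 - 2\right) = 0 \left(-21\right) = 0$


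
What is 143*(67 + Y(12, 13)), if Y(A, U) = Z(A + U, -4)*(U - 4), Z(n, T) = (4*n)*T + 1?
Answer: -503932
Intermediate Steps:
Z(n, T) = 1 + 4*T*n (Z(n, T) = 4*T*n + 1 = 1 + 4*T*n)
Y(A, U) = (-4 + U)*(1 - 16*A - 16*U) (Y(A, U) = (1 + 4*(-4)*(A + U))*(U - 4) = (1 + (-16*A - 16*U))*(-4 + U) = (1 - 16*A - 16*U)*(-4 + U) = (-4 + U)*(1 - 16*A - 16*U))
143*(67 + Y(12, 13)) = 143*(67 - (-4 + 13)*(-1 + 16*12 + 16*13)) = 143*(67 - 1*9*(-1 + 192 + 208)) = 143*(67 - 1*9*399) = 143*(67 - 3591) = 143*(-3524) = -503932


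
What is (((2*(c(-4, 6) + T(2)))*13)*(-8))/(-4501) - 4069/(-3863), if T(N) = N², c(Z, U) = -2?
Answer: 19921577/17387363 ≈ 1.1458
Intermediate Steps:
(((2*(c(-4, 6) + T(2)))*13)*(-8))/(-4501) - 4069/(-3863) = (((2*(-2 + 2²))*13)*(-8))/(-4501) - 4069/(-3863) = (((2*(-2 + 4))*13)*(-8))*(-1/4501) - 4069*(-1/3863) = (((2*2)*13)*(-8))*(-1/4501) + 4069/3863 = ((4*13)*(-8))*(-1/4501) + 4069/3863 = (52*(-8))*(-1/4501) + 4069/3863 = -416*(-1/4501) + 4069/3863 = 416/4501 + 4069/3863 = 19921577/17387363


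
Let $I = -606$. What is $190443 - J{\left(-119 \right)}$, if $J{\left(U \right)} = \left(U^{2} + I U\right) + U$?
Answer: $104287$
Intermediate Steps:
$J{\left(U \right)} = U^{2} - 605 U$ ($J{\left(U \right)} = \left(U^{2} - 606 U\right) + U = U^{2} - 605 U$)
$190443 - J{\left(-119 \right)} = 190443 - - 119 \left(-605 - 119\right) = 190443 - \left(-119\right) \left(-724\right) = 190443 - 86156 = 104287$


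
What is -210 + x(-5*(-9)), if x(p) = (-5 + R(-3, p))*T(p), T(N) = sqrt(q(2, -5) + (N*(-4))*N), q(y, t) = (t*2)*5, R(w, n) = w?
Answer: -210 - 40*I*sqrt(326) ≈ -210.0 - 722.22*I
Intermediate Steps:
q(y, t) = 10*t (q(y, t) = (2*t)*5 = 10*t)
T(N) = sqrt(-50 - 4*N**2) (T(N) = sqrt(10*(-5) + (N*(-4))*N) = sqrt(-50 + (-4*N)*N) = sqrt(-50 - 4*N**2))
x(p) = -8*sqrt(-50 - 4*p**2) (x(p) = (-5 - 3)*sqrt(-50 - 4*p**2) = -8*sqrt(-50 - 4*p**2))
-210 + x(-5*(-9)) = -210 - 8*sqrt(-50 - 4*(-5*(-9))**2) = -210 - 8*sqrt(-50 - 4*45**2) = -210 - 8*sqrt(-50 - 4*2025) = -210 - 8*sqrt(-50 - 8100) = -210 - 40*I*sqrt(326)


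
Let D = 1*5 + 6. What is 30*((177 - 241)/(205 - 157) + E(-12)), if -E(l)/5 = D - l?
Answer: -3490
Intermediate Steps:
D = 11 (D = 5 + 6 = 11)
E(l) = -55 + 5*l (E(l) = -5*(11 - l) = -55 + 5*l)
30*((177 - 241)/(205 - 157) + E(-12)) = 30*((177 - 241)/(205 - 157) + (-55 + 5*(-12))) = 30*(-64/48 + (-55 - 60)) = 30*(-64*1/48 - 115) = 30*(-4/3 - 115) = 30*(-349/3) = -3490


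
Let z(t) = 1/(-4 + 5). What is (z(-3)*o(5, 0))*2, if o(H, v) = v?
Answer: 0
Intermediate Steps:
z(t) = 1 (z(t) = 1/1 = 1)
(z(-3)*o(5, 0))*2 = (1*0)*2 = 0*2 = 0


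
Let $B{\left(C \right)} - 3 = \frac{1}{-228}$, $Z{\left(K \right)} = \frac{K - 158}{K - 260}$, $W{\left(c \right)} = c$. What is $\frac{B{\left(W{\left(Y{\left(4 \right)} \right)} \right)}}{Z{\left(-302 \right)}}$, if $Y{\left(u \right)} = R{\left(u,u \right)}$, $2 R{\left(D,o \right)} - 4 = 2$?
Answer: $\frac{191923}{52440} \approx 3.6599$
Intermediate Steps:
$R{\left(D,o \right)} = 3$ ($R{\left(D,o \right)} = 2 + \frac{1}{2} \cdot 2 = 2 + 1 = 3$)
$Y{\left(u \right)} = 3$
$Z{\left(K \right)} = \frac{-158 + K}{-260 + K}$
$B{\left(C \right)} = \frac{683}{228}$ ($B{\left(C \right)} = 3 + \frac{1}{-228} = 3 - \frac{1}{228} = \frac{683}{228}$)
$\frac{B{\left(W{\left(Y{\left(4 \right)} \right)} \right)}}{Z{\left(-302 \right)}} = \frac{683}{228 \frac{-158 - 302}{-260 - 302}} = \frac{683}{228 \frac{1}{-562} \left(-460\right)} = \frac{683}{228 \left(\left(- \frac{1}{562}\right) \left(-460\right)\right)} = \frac{683}{228 \cdot \frac{230}{281}} = \frac{683}{228} \cdot \frac{281}{230} = \frac{191923}{52440}$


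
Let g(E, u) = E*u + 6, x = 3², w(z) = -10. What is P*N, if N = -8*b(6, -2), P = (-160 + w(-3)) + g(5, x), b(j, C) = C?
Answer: -1904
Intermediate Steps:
x = 9
g(E, u) = 6 + E*u
P = -119 (P = (-160 - 10) + (6 + 5*9) = -170 + (6 + 45) = -170 + 51 = -119)
N = 16 (N = -8*(-2) = 16)
P*N = -119*16 = -1904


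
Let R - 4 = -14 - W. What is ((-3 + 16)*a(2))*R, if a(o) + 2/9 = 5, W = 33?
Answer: -24037/9 ≈ -2670.8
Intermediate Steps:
a(o) = 43/9 (a(o) = -2/9 + 5 = 43/9)
R = -43 (R = 4 + (-14 - 1*33) = 4 + (-14 - 33) = 4 - 47 = -43)
((-3 + 16)*a(2))*R = ((-3 + 16)*(43/9))*(-43) = (13*(43/9))*(-43) = (559/9)*(-43) = -24037/9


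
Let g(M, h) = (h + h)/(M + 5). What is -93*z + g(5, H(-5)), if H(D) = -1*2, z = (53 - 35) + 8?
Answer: -12092/5 ≈ -2418.4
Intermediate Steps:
z = 26 (z = 18 + 8 = 26)
H(D) = -2
g(M, h) = 2*h/(5 + M) (g(M, h) = (2*h)/(5 + M) = 2*h/(5 + M))
-93*z + g(5, H(-5)) = -93*26 + 2*(-2)/(5 + 5) = -2418 + 2*(-2)/10 = -2418 + 2*(-2)*(1/10) = -2418 - 2/5 = -12092/5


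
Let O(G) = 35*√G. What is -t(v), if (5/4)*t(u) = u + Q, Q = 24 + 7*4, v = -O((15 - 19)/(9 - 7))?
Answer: -208/5 + 28*I*√2 ≈ -41.6 + 39.598*I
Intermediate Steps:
v = -35*I*√2 (v = -35*√((15 - 19)/(9 - 7)) = -35*√(-4/2) = -35*√(-4*½) = -35*√(-2) = -35*I*√2 ≈ -49.497*I)
Q = 52 (Q = 24 + 28 = 52)
t(u) = 208/5 + 4*u/5 (t(u) = 4*(u + 52)/5 = 4*(52 + u)/5 = 208/5 + 4*u/5)
-t(v) = -(208/5 + 4*(-35*I*√2)/5) = -(208/5 - 28*I*√2) = -208/5 + 28*I*√2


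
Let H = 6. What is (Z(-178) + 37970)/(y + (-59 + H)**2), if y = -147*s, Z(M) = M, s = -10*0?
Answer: 37792/2809 ≈ 13.454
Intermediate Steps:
s = 0
y = 0 (y = -147*0 = 0)
(Z(-178) + 37970)/(y + (-59 + H)**2) = (-178 + 37970)/(0 + (-59 + 6)**2) = 37792/(0 + (-53)**2) = 37792/(0 + 2809) = 37792/2809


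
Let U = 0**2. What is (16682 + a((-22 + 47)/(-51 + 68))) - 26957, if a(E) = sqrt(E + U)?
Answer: -10275 + 5*sqrt(17)/17 ≈ -10274.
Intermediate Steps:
U = 0
a(E) = sqrt(E) (a(E) = sqrt(E + 0) = sqrt(E))
(16682 + a((-22 + 47)/(-51 + 68))) - 26957 = (16682 + sqrt((-22 + 47)/(-51 + 68))) - 26957 = (16682 + sqrt(25/17)) - 26957 = (16682 + 5*sqrt(17)/17) - 26957 = -10275 + 5*sqrt(17)/17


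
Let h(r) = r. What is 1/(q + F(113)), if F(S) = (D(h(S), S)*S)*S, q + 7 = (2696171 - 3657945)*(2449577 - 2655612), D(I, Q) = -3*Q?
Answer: 1/198154777392 ≈ 5.0466e-12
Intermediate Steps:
q = 198159106083 (q = -7 + (2696171 - 3657945)*(2449577 - 2655612) = -7 - 961774*(-206035) = -7 + 198159106090 = 198159106083)
F(S) = -3*S³ (F(S) = ((-3*S)*S)*S = (-3*S²)*S = -3*S³)
1/(q + F(113)) = 1/(198159106083 - 3*113³) = 1/(198159106083 - 3*1442897) = 1/(198159106083 - 4328691) = 1/198154777392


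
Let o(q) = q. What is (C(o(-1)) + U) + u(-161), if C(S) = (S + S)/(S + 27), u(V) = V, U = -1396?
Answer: -20242/13 ≈ -1557.1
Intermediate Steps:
C(S) = 2*S/(27 + S) (C(S) = (2*S)/(27 + S) = 2*S/(27 + S))
(C(o(-1)) + U) + u(-161) = (2*(-1)/(27 - 1) - 1396) - 161 = (2*(-1)/26 - 1396) - 161 = (2*(-1)*(1/26) - 1396) - 161 = (-1/13 - 1396) - 161 = -18149/13 - 161 = -20242/13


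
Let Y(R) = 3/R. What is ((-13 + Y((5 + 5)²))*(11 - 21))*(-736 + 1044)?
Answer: 199738/5 ≈ 39948.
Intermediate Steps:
((-13 + Y((5 + 5)²))*(11 - 21))*(-736 + 1044) = ((-13 + 3/((5 + 5)²))*(11 - 21))*(-736 + 1044) = ((-13 + 3/(10²))*(-10))*308 = ((-13 + 3/100)*(-10))*308 = -1297/100*(-10)*308 = (1297/10)*308 = 199738/5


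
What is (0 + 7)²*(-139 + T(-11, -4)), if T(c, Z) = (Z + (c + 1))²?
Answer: 2793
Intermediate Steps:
T(c, Z) = (1 + Z + c)² (T(c, Z) = (Z + (1 + c))² = (1 + Z + c)²)
(0 + 7)²*(-139 + T(-11, -4)) = (0 + 7)²*(-139 + (1 - 4 - 11)²) = 7²*(-139 + (-14)²) = 49*(-139 + 196) = 49*57 = 2793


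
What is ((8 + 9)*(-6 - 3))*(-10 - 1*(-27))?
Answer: -2601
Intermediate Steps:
((8 + 9)*(-6 - 3))*(-10 - 1*(-27)) = (17*(-9))*(-10 + 27) = -153*17 = -2601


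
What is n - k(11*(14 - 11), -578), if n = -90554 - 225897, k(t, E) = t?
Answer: -316484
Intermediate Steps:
n = -316451
n - k(11*(14 - 11), -578) = -316451 - 11*(14 - 11) = -316451 - 11*3 = -316451 - 1*33 = -316451 - 33 = -316484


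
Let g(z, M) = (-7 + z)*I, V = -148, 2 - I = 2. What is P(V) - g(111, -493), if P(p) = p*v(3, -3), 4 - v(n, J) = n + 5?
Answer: 592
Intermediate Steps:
I = 0 (I = 2 - 1*2 = 2 - 2 = 0)
g(z, M) = 0 (g(z, M) = (-7 + z)*0 = 0)
v(n, J) = -1 - n (v(n, J) = 4 - (n + 5) = 4 - (5 + n) = 4 + (-5 - n) = -1 - n)
P(p) = -4*p (P(p) = p*(-1 - 1*3) = p*(-1 - 3) = p*(-4) = -4*p)
P(V) - g(111, -493) = -4*(-148) - 1*0 = 592 + 0 = 592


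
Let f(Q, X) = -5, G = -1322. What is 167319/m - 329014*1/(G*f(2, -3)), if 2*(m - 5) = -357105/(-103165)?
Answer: 22773964263713/917967055 ≈ 24809.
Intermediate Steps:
m = 277751/41266 (m = 5 + (-357105/(-103165))/2 = 5 + (-357105*(-1/103165))/2 = 5 + (1/2)*(71421/20633) = 5 + 71421/41266 = 277751/41266 ≈ 6.7307)
167319/m - 329014*1/(G*f(2, -3)) = 167319/(277751/41266) - 329014/((-5*(-1322))) = 167319*(41266/277751) - 329014/6610 = 6904585854/277751 - 329014*1/6610 = 6904585854/277751 - 164507/3305 = 22773964263713/917967055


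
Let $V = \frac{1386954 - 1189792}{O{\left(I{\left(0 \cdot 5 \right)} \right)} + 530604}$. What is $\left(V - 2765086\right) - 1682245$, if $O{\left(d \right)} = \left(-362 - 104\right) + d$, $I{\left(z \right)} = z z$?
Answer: $- \frac{168407068894}{37867} \approx -4.4473 \cdot 10^{6}$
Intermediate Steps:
$I{\left(z \right)} = z^{2}$
$O{\left(d \right)} = -466 + d$
$V = \frac{14083}{37867}$ ($V = \frac{1386954 - 1189792}{\left(-466 + \left(0 \cdot 5\right)^{2}\right) + 530604} = \frac{197162}{\left(-466 + 0^{2}\right) + 530604} = \frac{197162}{\left(-466 + 0\right) + 530604} = \frac{197162}{-466 + 530604} = \frac{197162}{530138} = 197162 \cdot \frac{1}{530138} = \frac{14083}{37867} \approx 0.37191$)
$\left(V - 2765086\right) - 1682245 = \left(\frac{14083}{37867} - 2765086\right) - 1682245 = - \frac{104705497479}{37867} - 1682245 = - \frac{168407068894}{37867}$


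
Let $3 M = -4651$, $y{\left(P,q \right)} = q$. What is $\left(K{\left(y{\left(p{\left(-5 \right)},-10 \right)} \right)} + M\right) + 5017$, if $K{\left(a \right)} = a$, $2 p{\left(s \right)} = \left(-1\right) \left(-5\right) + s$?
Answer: $\frac{10370}{3} \approx 3456.7$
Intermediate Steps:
$p{\left(s \right)} = \frac{5}{2} + \frac{s}{2}$ ($p{\left(s \right)} = \frac{\left(-1\right) \left(-5\right) + s}{2} = \frac{5 + s}{2} = \frac{5}{2} + \frac{s}{2}$)
$M = - \frac{4651}{3}$ ($M = \frac{1}{3} \left(-4651\right) = - \frac{4651}{3} \approx -1550.3$)
$\left(K{\left(y{\left(p{\left(-5 \right)},-10 \right)} \right)} + M\right) + 5017 = \left(-10 - \frac{4651}{3}\right) + 5017 = - \frac{4681}{3} + 5017 = \frac{10370}{3}$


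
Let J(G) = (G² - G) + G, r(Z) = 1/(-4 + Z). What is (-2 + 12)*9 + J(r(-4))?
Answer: 5761/64 ≈ 90.016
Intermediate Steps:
J(G) = G²
(-2 + 12)*9 + J(r(-4)) = (-2 + 12)*9 + (1/(-4 - 4))² = 10*9 + (1/(-8))² = 90 + (-⅛)² = 90 + 1/64 = 5761/64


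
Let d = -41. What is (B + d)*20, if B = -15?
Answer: -1120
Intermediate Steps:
(B + d)*20 = (-15 - 41)*20 = -56*20 = -1120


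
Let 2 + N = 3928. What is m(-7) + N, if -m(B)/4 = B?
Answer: 3954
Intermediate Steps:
N = 3926 (N = -2 + 3928 = 3926)
m(B) = -4*B
m(-7) + N = -4*(-7) + 3926 = 28 + 3926 = 3954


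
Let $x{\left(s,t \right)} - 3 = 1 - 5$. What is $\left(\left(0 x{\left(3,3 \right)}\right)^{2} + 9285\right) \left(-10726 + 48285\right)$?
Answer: $348735315$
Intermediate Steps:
$x{\left(s,t \right)} = -1$ ($x{\left(s,t \right)} = 3 + \left(1 - 5\right) = 3 - 4 = -1$)
$\left(\left(0 x{\left(3,3 \right)}\right)^{2} + 9285\right) \left(-10726 + 48285\right) = \left(\left(0 \left(-1\right)\right)^{2} + 9285\right) \left(-10726 + 48285\right) = \left(0^{2} + 9285\right) 37559 = \left(0 + 9285\right) 37559 = 9285 \cdot 37559 = 348735315$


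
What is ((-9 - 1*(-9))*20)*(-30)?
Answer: 0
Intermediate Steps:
((-9 - 1*(-9))*20)*(-30) = ((-9 + 9)*20)*(-30) = (0*20)*(-30) = 0*(-30) = 0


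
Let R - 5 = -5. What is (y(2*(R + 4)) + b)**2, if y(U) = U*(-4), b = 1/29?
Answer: 859329/841 ≈ 1021.8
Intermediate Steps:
R = 0 (R = 5 - 5 = 0)
b = 1/29 ≈ 0.034483
y(U) = -4*U
(y(2*(R + 4)) + b)**2 = (-8*(0 + 4) + 1/29)**2 = (-8*4 + 1/29)**2 = (-4*8 + 1/29)**2 = (-32 + 1/29)**2 = (-927/29)**2 = 859329/841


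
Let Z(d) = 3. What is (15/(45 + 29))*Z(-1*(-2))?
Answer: 45/74 ≈ 0.60811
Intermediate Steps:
(15/(45 + 29))*Z(-1*(-2)) = (15/(45 + 29))*3 = (15/74)*3 = 45/74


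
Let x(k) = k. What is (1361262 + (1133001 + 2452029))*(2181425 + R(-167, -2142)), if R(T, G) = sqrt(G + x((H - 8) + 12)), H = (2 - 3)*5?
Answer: 10789965026100 + 4946292*I*sqrt(2143) ≈ 1.079e+13 + 2.2898e+8*I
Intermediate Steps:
H = -5 (H = -1*5 = -5)
R(T, G) = sqrt(-1 + G) (R(T, G) = sqrt(G + ((-5 - 8) + 12)) = sqrt(G + (-13 + 12)) = sqrt(G - 1) = sqrt(-1 + G))
(1361262 + (1133001 + 2452029))*(2181425 + R(-167, -2142)) = (1361262 + (1133001 + 2452029))*(2181425 + sqrt(-1 - 2142)) = (1361262 + 3585030)*(2181425 + sqrt(-2143)) = 4946292*(2181425 + I*sqrt(2143)) = 10789965026100 + 4946292*I*sqrt(2143)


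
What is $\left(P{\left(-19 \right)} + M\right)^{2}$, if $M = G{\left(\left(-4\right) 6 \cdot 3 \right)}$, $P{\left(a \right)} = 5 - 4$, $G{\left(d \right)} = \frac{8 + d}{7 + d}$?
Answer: $\frac{16641}{4225} \approx 3.9387$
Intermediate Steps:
$G{\left(d \right)} = \frac{8 + d}{7 + d}$
$P{\left(a \right)} = 1$ ($P{\left(a \right)} = 5 - 4 = 1$)
$M = \frac{64}{65}$ ($M = \frac{8 + \left(-4\right) 6 \cdot 3}{7 + \left(-4\right) 6 \cdot 3} = \frac{8 - 72}{7 - 72} = \frac{1}{-65} \left(-64\right) = \left(- \frac{1}{65}\right) \left(-64\right) = \frac{64}{65} \approx 0.98462$)
$\left(P{\left(-19 \right)} + M\right)^{2} = \left(1 + \frac{64}{65}\right)^{2} = \left(\frac{129}{65}\right)^{2} = \frac{16641}{4225}$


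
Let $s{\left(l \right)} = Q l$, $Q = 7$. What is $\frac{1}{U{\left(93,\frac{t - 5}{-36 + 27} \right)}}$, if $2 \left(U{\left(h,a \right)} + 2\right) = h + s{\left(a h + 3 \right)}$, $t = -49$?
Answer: $\frac{1}{2008} \approx 0.00049801$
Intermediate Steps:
$s{\left(l \right)} = 7 l$
$U{\left(h,a \right)} = \frac{17}{2} + \frac{h}{2} + \frac{7 a h}{2}$ ($U{\left(h,a \right)} = -2 + \frac{h + 7 \left(a h + 3\right)}{2} = -2 + \frac{h + 7 \left(3 + a h\right)}{2} = -2 + \frac{h + \left(21 + 7 a h\right)}{2} = -2 + \frac{21 + h + 7 a h}{2} = -2 + \left(\frac{21}{2} + \frac{h}{2} + \frac{7 a h}{2}\right) = \frac{17}{2} + \frac{h}{2} + \frac{7 a h}{2}$)
$\frac{1}{U{\left(93,\frac{t - 5}{-36 + 27} \right)}} = \frac{1}{\frac{17}{2} + \frac{1}{2} \cdot 93 + \frac{7}{2} \frac{-49 - 5}{-36 + 27} \cdot 93} = \frac{1}{\frac{17}{2} + \frac{93}{2} + \frac{7}{2} \left(- \frac{54}{-9}\right) 93} = \frac{1}{\frac{17}{2} + \frac{93}{2} + \frac{7}{2} \left(\left(-54\right) \left(- \frac{1}{9}\right)\right) 93} = \frac{1}{\frac{17}{2} + \frac{93}{2} + \frac{7}{2} \cdot 6 \cdot 93} = \frac{1}{\frac{17}{2} + \frac{93}{2} + 1953} = \frac{1}{2008}$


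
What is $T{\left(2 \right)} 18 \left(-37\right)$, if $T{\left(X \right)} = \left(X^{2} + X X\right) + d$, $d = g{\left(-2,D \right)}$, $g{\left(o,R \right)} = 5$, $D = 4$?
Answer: $-8658$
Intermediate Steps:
$d = 5$
$T{\left(X \right)} = 5 + 2 X^{2}$ ($T{\left(X \right)} = \left(X^{2} + X X\right) + 5 = \left(X^{2} + X^{2}\right) + 5 = 2 X^{2} + 5 = 5 + 2 X^{2}$)
$T{\left(2 \right)} 18 \left(-37\right) = \left(5 + 2 \cdot 2^{2}\right) 18 \left(-37\right) = \left(5 + 2 \cdot 4\right) 18 \left(-37\right) = \left(5 + 8\right) 18 \left(-37\right) = 13 \cdot 18 \left(-37\right) = 234 \left(-37\right) = -8658$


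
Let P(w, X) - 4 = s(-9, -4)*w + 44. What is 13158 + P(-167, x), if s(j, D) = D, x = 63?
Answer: 13874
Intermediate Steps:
P(w, X) = 48 - 4*w (P(w, X) = 4 + (-4*w + 44) = 4 + (44 - 4*w) = 48 - 4*w)
13158 + P(-167, x) = 13158 + (48 - 4*(-167)) = 13158 + (48 + 668) = 13158 + 716 = 13874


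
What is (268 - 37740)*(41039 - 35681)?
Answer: -200774976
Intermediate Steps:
(268 - 37740)*(41039 - 35681) = -37472*5358 = -200774976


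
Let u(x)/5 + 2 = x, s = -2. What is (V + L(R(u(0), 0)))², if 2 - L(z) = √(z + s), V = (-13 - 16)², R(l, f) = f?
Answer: (843 - I*√2)² ≈ 7.1065e+5 - 2384.0*I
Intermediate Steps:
u(x) = -10 + 5*x
V = 841 (V = (-29)² = 841)
L(z) = 2 - √(-2 + z) (L(z) = 2 - √(z - 2) = 2 - √(-2 + z))
(V + L(R(u(0), 0)))² = (841 + (2 - √(-2 + 0)))² = (841 + (2 - √(-2)))² = (841 + (2 - I*√2))² = (843 - I*√2)²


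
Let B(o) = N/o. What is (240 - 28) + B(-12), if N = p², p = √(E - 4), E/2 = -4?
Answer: 213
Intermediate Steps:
E = -8 (E = 2*(-4) = -8)
p = 2*I*√3 (p = √(-8 - 4) = √(-12) = 2*I*√3 ≈ 3.4641*I)
N = -12 (N = (2*I*√3)² = -12)
B(o) = -12/o
(240 - 28) + B(-12) = (240 - 28) - 12/(-12) = 212 - 12*(-1/12) = 212 + 1 = 213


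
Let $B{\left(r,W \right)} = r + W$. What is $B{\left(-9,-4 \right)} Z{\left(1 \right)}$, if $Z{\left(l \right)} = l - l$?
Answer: $0$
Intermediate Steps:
$B{\left(r,W \right)} = W + r$
$Z{\left(l \right)} = 0$
$B{\left(-9,-4 \right)} Z{\left(1 \right)} = \left(-4 - 9\right) 0 = \left(-13\right) 0 = 0$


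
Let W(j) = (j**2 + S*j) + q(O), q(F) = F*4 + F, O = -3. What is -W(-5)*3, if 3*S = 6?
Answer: 0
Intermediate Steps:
S = 2 (S = (1/3)*6 = 2)
q(F) = 5*F (q(F) = 4*F + F = 5*F)
W(j) = -15 + j**2 + 2*j (W(j) = (j**2 + 2*j) + 5*(-3) = (j**2 + 2*j) - 15 = -15 + j**2 + 2*j)
-W(-5)*3 = -(-15 + (-5)**2 + 2*(-5))*3 = -(-15 + 25 - 10)*3 = -1*0*3 = 0*3 = 0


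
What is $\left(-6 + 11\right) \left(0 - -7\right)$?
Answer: $35$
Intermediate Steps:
$\left(-6 + 11\right) \left(0 - -7\right) = 5 \left(0 + 7\right) = 5 \cdot 7 = 35$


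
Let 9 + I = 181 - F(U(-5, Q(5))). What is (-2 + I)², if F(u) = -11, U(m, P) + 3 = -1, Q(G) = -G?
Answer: 32761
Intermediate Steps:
U(m, P) = -4 (U(m, P) = -3 - 1 = -4)
I = 183 (I = -9 + (181 - 1*(-11)) = -9 + (181 + 11) = -9 + 192 = 183)
(-2 + I)² = (-2 + 183)² = 181² = 32761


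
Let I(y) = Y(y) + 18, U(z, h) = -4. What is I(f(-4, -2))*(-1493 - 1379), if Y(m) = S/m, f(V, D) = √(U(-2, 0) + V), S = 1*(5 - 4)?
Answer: -51696 + 718*I*√2 ≈ -51696.0 + 1015.4*I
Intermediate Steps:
S = 1 (S = 1*1 = 1)
f(V, D) = √(-4 + V)
Y(m) = 1/m
I(y) = 18 + 1/y (I(y) = 1/y + 18 = 18 + 1/y)
I(f(-4, -2))*(-1493 - 1379) = (18 + 1/(√(-4 - 4)))*(-1493 - 1379) = (18 + 1/(√(-8)))*(-2872) = (18 + 1/(2*I*√2))*(-2872) = (18 - I*√2/4)*(-2872) = -51696 + 718*I*√2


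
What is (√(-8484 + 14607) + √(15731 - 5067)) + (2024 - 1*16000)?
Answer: -13976 + √6123 + 2*√2666 ≈ -13794.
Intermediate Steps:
(√(-8484 + 14607) + √(15731 - 5067)) + (2024 - 1*16000) = (√6123 + √10664) + (2024 - 16000) = (√6123 + 2*√2666) - 13976 = -13976 + √6123 + 2*√2666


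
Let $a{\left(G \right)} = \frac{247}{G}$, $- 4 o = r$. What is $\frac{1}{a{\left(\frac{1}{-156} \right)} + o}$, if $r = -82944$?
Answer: $- \frac{1}{17796} \approx -5.6192 \cdot 10^{-5}$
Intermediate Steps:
$o = 20736$ ($o = \left(- \frac{1}{4}\right) \left(-82944\right) = 20736$)
$\frac{1}{a{\left(\frac{1}{-156} \right)} + o} = \frac{1}{\frac{247}{\frac{1}{-156}} + 20736} = \frac{1}{\frac{247}{- \frac{1}{156}} + 20736} = \frac{1}{247 \left(-156\right) + 20736} = \frac{1}{-38532 + 20736} = \frac{1}{-17796} = - \frac{1}{17796}$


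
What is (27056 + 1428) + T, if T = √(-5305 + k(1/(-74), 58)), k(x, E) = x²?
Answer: 28484 + I*√29050179/74 ≈ 28484.0 + 72.835*I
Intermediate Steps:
T = I*√29050179/74 (T = √(-5305 + (1/(-74))²) = √(-5305 + (-1/74)²) = √(-5305 + 1/5476) = √(-29050179/5476) = I*√29050179/74 ≈ 72.835*I)
(27056 + 1428) + T = (27056 + 1428) + I*√29050179/74 = 28484 + I*√29050179/74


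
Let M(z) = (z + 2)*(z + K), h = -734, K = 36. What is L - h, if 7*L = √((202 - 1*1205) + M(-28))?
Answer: 734 + I*√1211/7 ≈ 734.0 + 4.9713*I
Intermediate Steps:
M(z) = (2 + z)*(36 + z) (M(z) = (z + 2)*(z + 36) = (2 + z)*(36 + z))
L = I*√1211/7 (L = √((202 - 1*1205) + (72 + (-28)² + 38*(-28)))/7 = √((202 - 1205) + (72 + 784 - 1064))/7 = √(-1003 - 208)/7 = √(-1211)/7 = (I*√1211)/7 = I*√1211/7 ≈ 4.9713*I)
L - h = I*√1211/7 - 1*(-734) = I*√1211/7 + 734 = 734 + I*√1211/7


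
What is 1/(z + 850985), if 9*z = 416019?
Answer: 3/2691628 ≈ 1.1146e-6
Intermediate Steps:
z = 138673/3 (z = (⅑)*416019 = 138673/3 ≈ 46224.)
1/(z + 850985) = 1/(138673/3 + 850985) = 1/(2691628/3) = 3/2691628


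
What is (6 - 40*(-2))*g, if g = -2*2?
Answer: -344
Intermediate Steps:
g = -4
(6 - 40*(-2))*g = (6 - 40*(-2))*(-4) = (6 + 80)*(-4) = 86*(-4) = -344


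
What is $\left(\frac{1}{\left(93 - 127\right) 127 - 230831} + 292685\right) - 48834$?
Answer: $\frac{57341318798}{235149} \approx 2.4385 \cdot 10^{5}$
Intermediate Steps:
$\left(\frac{1}{\left(93 - 127\right) 127 - 230831} + 292685\right) - 48834 = \left(\frac{1}{\left(-34\right) 127 - 230831} + 292685\right) - 48834 = \left(\frac{1}{-4318 - 230831} + 292685\right) - 48834 = \left(\frac{1}{-235149} + 292685\right) - 48834 = \left(- \frac{1}{235149} + 292685\right) - 48834 = \frac{68824585064}{235149} - 48834 = \frac{57341318798}{235149}$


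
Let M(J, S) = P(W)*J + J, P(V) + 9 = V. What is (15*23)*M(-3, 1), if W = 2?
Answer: 6210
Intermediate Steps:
P(V) = -9 + V
M(J, S) = -6*J (M(J, S) = (-9 + 2)*J + J = -7*J + J = -6*J)
(15*23)*M(-3, 1) = (15*23)*(-6*(-3)) = 345*18 = 6210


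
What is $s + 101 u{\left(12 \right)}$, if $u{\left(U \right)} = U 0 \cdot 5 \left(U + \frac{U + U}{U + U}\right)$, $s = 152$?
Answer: $152$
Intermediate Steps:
$u{\left(U \right)} = 0$ ($u{\left(U \right)} = 0 \cdot 5 \left(U + \frac{2 U}{2 U}\right) = 0 \cdot 5 \left(U + 2 U \frac{1}{2 U}\right) = 0 \cdot 5 \left(U + 1\right) = 0 \cdot 5 \left(1 + U\right) = 0 \left(5 + 5 U\right) = 0$)
$s + 101 u{\left(12 \right)} = 152 + 101 \cdot 0 = 152 + 0 = 152$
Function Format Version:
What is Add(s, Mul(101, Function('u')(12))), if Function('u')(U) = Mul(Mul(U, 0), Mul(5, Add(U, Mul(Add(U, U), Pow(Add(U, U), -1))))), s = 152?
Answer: 152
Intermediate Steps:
Function('u')(U) = 0 (Function('u')(U) = Mul(0, Mul(5, Add(U, Mul(Mul(2, U), Pow(Mul(2, U), -1))))) = Mul(0, Mul(5, Add(U, Mul(Mul(2, U), Mul(Rational(1, 2), Pow(U, -1)))))) = Mul(0, Mul(5, Add(U, 1))) = Mul(0, Mul(5, Add(1, U))) = Mul(0, Add(5, Mul(5, U))) = 0)
Add(s, Mul(101, Function('u')(12))) = Add(152, Mul(101, 0)) = Add(152, 0) = 152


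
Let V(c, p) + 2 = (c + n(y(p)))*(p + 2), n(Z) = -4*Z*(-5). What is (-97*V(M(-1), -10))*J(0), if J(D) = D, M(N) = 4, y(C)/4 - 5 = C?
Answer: 0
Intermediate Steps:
y(C) = 20 + 4*C
n(Z) = 20*Z
V(c, p) = -2 + (2 + p)*(400 + c + 80*p) (V(c, p) = -2 + (c + 20*(20 + 4*p))*(p + 2) = -2 + (c + (400 + 80*p))*(2 + p) = -2 + (400 + c + 80*p)*(2 + p) = -2 + (2 + p)*(400 + c + 80*p))
(-97*V(M(-1), -10))*J(0) = -97*(798 + 2*4 + 80*(-10)**2 + 560*(-10) + 4*(-10))*0 = -97*(798 + 8 + 80*100 - 5600 - 40)*0 = -97*(798 + 8 + 8000 - 5600 - 40)*0 = -97*3166*0 = -307102*0 = 0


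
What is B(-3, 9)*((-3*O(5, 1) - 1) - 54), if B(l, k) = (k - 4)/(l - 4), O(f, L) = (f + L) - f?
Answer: 290/7 ≈ 41.429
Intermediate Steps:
O(f, L) = L (O(f, L) = (L + f) - f = L)
B(l, k) = (-4 + k)/(-4 + l)
B(-3, 9)*((-3*O(5, 1) - 1) - 54) = ((-4 + 9)/(-4 - 3))*((-3*1 - 1) - 54) = (5/(-7))*((-3 - 1) - 54) = (-⅐*5)*(-4 - 54) = -5/7*(-58) = 290/7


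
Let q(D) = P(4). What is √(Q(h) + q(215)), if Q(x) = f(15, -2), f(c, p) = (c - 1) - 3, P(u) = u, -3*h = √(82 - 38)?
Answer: √15 ≈ 3.8730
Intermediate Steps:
h = -2*√11/3 (h = -√(82 - 38)/3 = -2*√11/3 ≈ -2.2111)
f(c, p) = -4 + c (f(c, p) = (-1 + c) - 3 = -4 + c)
q(D) = 4
Q(x) = 11 (Q(x) = -4 + 15 = 11)
√(Q(h) + q(215)) = √(11 + 4) = √15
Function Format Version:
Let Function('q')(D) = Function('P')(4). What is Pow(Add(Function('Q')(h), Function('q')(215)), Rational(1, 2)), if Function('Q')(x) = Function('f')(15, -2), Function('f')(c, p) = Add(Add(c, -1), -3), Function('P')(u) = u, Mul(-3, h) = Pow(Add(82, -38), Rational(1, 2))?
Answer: Pow(15, Rational(1, 2)) ≈ 3.8730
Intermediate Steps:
h = Mul(Rational(-2, 3), Pow(11, Rational(1, 2))) (h = Mul(Rational(-1, 3), Pow(Add(82, -38), Rational(1, 2))) = Mul(Rational(-1, 3), Pow(44, Rational(1, 2))) = Mul(Rational(-1, 3), Mul(2, Pow(11, Rational(1, 2)))) = Mul(Rational(-2, 3), Pow(11, Rational(1, 2))) ≈ -2.2111)
Function('f')(c, p) = Add(-4, c) (Function('f')(c, p) = Add(Add(-1, c), -3) = Add(-4, c))
Function('q')(D) = 4
Function('Q')(x) = 11 (Function('Q')(x) = Add(-4, 15) = 11)
Pow(Add(Function('Q')(h), Function('q')(215)), Rational(1, 2)) = Pow(Add(11, 4), Rational(1, 2)) = Pow(15, Rational(1, 2))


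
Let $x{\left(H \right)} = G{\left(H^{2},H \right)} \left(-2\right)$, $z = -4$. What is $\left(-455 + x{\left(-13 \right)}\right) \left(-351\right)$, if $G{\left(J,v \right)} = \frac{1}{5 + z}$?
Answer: $160407$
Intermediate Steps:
$G{\left(J,v \right)} = 1$ ($G{\left(J,v \right)} = \frac{1}{5 - 4} = 1^{-1} = 1$)
$x{\left(H \right)} = -2$ ($x{\left(H \right)} = 1 \left(-2\right) = -2$)
$\left(-455 + x{\left(-13 \right)}\right) \left(-351\right) = \left(-455 - 2\right) \left(-351\right) = \left(-457\right) \left(-351\right) = 160407$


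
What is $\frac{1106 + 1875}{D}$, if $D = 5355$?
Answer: $\frac{2981}{5355} \approx 0.55668$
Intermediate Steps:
$\frac{1106 + 1875}{D} = \frac{1106 + 1875}{5355} = 2981 \cdot \frac{1}{5355} = \frac{2981}{5355}$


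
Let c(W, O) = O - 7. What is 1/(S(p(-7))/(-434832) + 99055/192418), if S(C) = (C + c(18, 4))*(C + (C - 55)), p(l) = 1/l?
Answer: 341650473752/175741971449 ≈ 1.9440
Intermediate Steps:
c(W, O) = -7 + O
S(C) = (-55 + 2*C)*(-3 + C) (S(C) = (C + (-7 + 4))*(C + (C - 55)) = (C - 3)*(C + (-55 + C)) = (-3 + C)*(-55 + 2*C) = (-55 + 2*C)*(-3 + C))
1/(S(p(-7))/(-434832) + 99055/192418) = 1/((165 - 61/(-7) + 2*(1/(-7))²)/(-434832) + 99055/192418) = 1/((165 - 61*(-⅐) + 2*(-⅐)²)*(-1/434832) + 99055*(1/192418)) = 1/((165 + 61/7 + 2*(1/49))*(-1/434832) + 99055/192418) = 1/((165 + 61/7 + 2/49)*(-1/434832) + 99055/192418) = 1/((8514/49)*(-1/434832) + 99055/192418) = 1/(-1419/3551128 + 99055/192418) = 1/(175741971449/341650473752) = 341650473752/175741971449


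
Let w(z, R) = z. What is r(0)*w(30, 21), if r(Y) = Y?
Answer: 0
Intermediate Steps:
r(0)*w(30, 21) = 0*30 = 0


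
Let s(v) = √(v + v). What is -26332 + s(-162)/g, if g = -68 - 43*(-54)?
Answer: -26332 + 9*I/1127 ≈ -26332.0 + 0.0079858*I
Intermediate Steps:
s(v) = √2*√v (s(v) = √(2*v) = √2*√v)
g = 2254 (g = -68 + 2322 = 2254)
-26332 + s(-162)/g = -26332 + (√2*√(-162))/2254 = -26332 + (√2*(9*I*√2))*(1/2254) = -26332 + (18*I)*(1/2254) = -26332 + 9*I/1127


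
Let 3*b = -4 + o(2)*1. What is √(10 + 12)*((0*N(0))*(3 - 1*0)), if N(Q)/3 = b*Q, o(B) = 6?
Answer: 0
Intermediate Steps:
b = ⅔ (b = (-4 + 6*1)/3 = (-4 + 6)/3 = (⅓)*2 = ⅔ ≈ 0.66667)
N(Q) = 2*Q (N(Q) = 3*(2*Q/3) = 2*Q)
√(10 + 12)*((0*N(0))*(3 - 1*0)) = √(10 + 12)*((0*(2*0))*(3 - 1*0)) = √22*((0*0)*(3 + 0)) = √22*(0*3) = √22*0 = 0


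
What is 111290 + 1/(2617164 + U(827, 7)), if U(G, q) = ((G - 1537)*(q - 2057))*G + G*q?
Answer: 134251514504371/1206321453 ≈ 1.1129e+5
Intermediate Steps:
U(G, q) = G*q + G*(-2057 + q)*(-1537 + G) (U(G, q) = ((-1537 + G)*(-2057 + q))*G + G*q = ((-2057 + q)*(-1537 + G))*G + G*q = G*(-2057 + q)*(-1537 + G) + G*q = G*q + G*(-2057 + q)*(-1537 + G))
111290 + 1/(2617164 + U(827, 7)) = 111290 + 1/(2617164 + 827*(3161609 - 2057*827 - 1536*7 + 827*7)) = 111290 + 1/(2617164 + 827*(3161609 - 1701139 - 10752 + 5789)) = 111290 + 1/(2617164 + 827*1455507) = 111290 + 1/(2617164 + 1203704289) = 111290 + 1/1206321453 = 134251514504371/1206321453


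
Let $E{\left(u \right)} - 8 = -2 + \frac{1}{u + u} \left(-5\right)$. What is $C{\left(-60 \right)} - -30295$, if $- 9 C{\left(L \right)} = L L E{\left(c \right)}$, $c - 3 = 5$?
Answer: $28020$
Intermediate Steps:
$c = 8$ ($c = 3 + 5 = 8$)
$E{\left(u \right)} = 6 - \frac{5}{2 u}$ ($E{\left(u \right)} = 8 - \left(2 - \frac{1}{u + u} \left(-5\right)\right) = 8 - \left(2 - \frac{1}{2 u} \left(-5\right)\right) = 8 + \left(-2 + \frac{1}{2 u} \left(-5\right)\right) = 8 - \left(2 + \frac{5}{2 u}\right) = 6 - \frac{5}{2 u}$)
$C{\left(L \right)} = - \frac{91 L^{2}}{144}$ ($C{\left(L \right)} = - \frac{L L \left(6 - \frac{5}{2 \cdot 8}\right)}{9} = - \frac{L^{2} \left(6 - \frac{5}{16}\right)}{9} = - \frac{L^{2} \cdot \frac{91}{16}}{9} = - \frac{\frac{91}{16} L^{2}}{9} = - \frac{91 L^{2}}{144}$)
$C{\left(-60 \right)} - -30295 = - \frac{91 \left(-60\right)^{2}}{144} - -30295 = \left(- \frac{91}{144}\right) 3600 + 30295 = -2275 + 30295 = 28020$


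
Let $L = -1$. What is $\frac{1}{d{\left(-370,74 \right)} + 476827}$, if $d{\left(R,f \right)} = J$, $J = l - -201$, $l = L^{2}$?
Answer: $\frac{1}{477029} \approx 2.0963 \cdot 10^{-6}$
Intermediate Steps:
$l = 1$ ($l = \left(-1\right)^{2} = 1$)
$J = 202$ ($J = 1 - -201 = 1 + 201 = 202$)
$d{\left(R,f \right)} = 202$
$\frac{1}{d{\left(-370,74 \right)} + 476827} = \frac{1}{202 + 476827} = \frac{1}{477029}$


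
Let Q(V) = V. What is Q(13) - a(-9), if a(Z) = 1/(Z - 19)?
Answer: 365/28 ≈ 13.036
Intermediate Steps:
a(Z) = 1/(-19 + Z)
Q(13) - a(-9) = 13 - 1/(-19 - 9) = 13 - 1/(-28) = 13 - 1*(-1/28) = 13 + 1/28 = 365/28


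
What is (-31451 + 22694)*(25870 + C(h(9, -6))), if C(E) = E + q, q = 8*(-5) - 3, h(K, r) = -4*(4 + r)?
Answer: -226237095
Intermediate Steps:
h(K, r) = -16 - 4*r
q = -43 (q = -40 - 3 = -43)
C(E) = -43 + E (C(E) = E - 43 = -43 + E)
(-31451 + 22694)*(25870 + C(h(9, -6))) = (-31451 + 22694)*(25870 + (-43 + (-16 - 4*(-6)))) = -8757*(25870 + (-43 + (-16 + 24))) = -8757*(25870 + (-43 + 8)) = -8757*(25870 - 35) = -8757*25835 = -226237095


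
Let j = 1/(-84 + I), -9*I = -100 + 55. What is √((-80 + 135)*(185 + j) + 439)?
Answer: √66237629/79 ≈ 103.02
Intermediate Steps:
I = 5 (I = -(-100 + 55)/9 = -⅑*(-45) = 5)
j = -1/79 (j = 1/(-84 + 5) = 1/(-79) = -1/79 ≈ -0.012658)
√((-80 + 135)*(185 + j) + 439) = √((-80 + 135)*(185 - 1/79) + 439) = √(55*(14614/79) + 439) = √(803770/79 + 439) = √(838451/79) = √66237629/79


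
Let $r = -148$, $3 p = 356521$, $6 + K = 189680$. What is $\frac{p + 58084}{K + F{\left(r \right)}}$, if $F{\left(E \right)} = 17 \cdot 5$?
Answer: $\frac{530773}{569277} \approx 0.93236$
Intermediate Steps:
$K = 189674$ ($K = -6 + 189680 = 189674$)
$p = \frac{356521}{3}$ ($p = \frac{1}{3} \cdot 356521 = \frac{356521}{3} \approx 1.1884 \cdot 10^{5}$)
$F{\left(E \right)} = 85$
$\frac{p + 58084}{K + F{\left(r \right)}} = \frac{\frac{356521}{3} + 58084}{189674 + 85} = \frac{530773}{3 \cdot 189759} = \frac{530773}{3} \cdot \frac{1}{189759} = \frac{530773}{569277}$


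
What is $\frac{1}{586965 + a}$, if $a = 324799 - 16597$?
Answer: $\frac{1}{895167} \approx 1.1171 \cdot 10^{-6}$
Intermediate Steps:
$a = 308202$ ($a = 324799 - 16597 = 308202$)
$\frac{1}{586965 + a} = \frac{1}{586965 + 308202} = \frac{1}{895167}$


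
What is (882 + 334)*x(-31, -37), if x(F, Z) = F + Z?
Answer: -82688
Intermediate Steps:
(882 + 334)*x(-31, -37) = (882 + 334)*(-31 - 37) = 1216*(-68) = -82688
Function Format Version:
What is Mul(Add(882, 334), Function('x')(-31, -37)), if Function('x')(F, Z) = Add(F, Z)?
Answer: -82688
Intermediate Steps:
Mul(Add(882, 334), Function('x')(-31, -37)) = Mul(Add(882, 334), Add(-31, -37)) = Mul(1216, -68) = -82688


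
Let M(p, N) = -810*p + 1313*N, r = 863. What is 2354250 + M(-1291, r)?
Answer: 4533079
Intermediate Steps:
2354250 + M(-1291, r) = 2354250 + (-810*(-1291) + 1313*863) = 2354250 + (1045710 + 1133119) = 2354250 + 2178829 = 4533079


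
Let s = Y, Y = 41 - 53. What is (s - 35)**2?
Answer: 2209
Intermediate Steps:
Y = -12
s = -12
(s - 35)**2 = (-12 - 35)**2 = (-47)**2 = 2209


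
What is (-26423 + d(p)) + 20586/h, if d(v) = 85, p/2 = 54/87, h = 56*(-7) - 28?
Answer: -1847091/70 ≈ -26387.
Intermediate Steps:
h = -420 (h = -392 - 28 = -420)
p = 36/29 (p = 2*(54/87) = 2*(54*(1/87)) = 2*(18/29) = 36/29 ≈ 1.2414)
(-26423 + d(p)) + 20586/h = (-26423 + 85) + 20586/(-420) = -26338 + 20586*(-1/420) = -26338 - 3431/70 = -1847091/70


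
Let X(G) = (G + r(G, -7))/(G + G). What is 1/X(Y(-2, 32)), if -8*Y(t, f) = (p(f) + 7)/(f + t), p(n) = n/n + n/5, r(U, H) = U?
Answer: 1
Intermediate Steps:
p(n) = 1 + n/5 (p(n) = 1 + n*(1/5) = 1 + n/5)
Y(t, f) = -(8 + f/5)/(8*(f + t)) (Y(t, f) = -((1 + f/5) + 7)/(8*(f + t)) = -(8 + f/5)/(8*(f + t)))
X(G) = 1 (X(G) = (G + G)/(G + G) = (2*G)/((2*G)) = (2*G)*(1/(2*G)) = 1)
1/X(Y(-2, 32)) = 1/1 = 1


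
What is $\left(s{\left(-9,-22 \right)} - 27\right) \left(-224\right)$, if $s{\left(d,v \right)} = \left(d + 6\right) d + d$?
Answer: $2016$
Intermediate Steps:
$s{\left(d,v \right)} = d + d \left(6 + d\right)$ ($s{\left(d,v \right)} = \left(6 + d\right) d + d = d \left(6 + d\right) + d = d + d \left(6 + d\right)$)
$\left(s{\left(-9,-22 \right)} - 27\right) \left(-224\right) = \left(- 9 \left(7 - 9\right) - 27\right) \left(-224\right) = \left(\left(-9\right) \left(-2\right) - 27\right) \left(-224\right) = \left(18 - 27\right) \left(-224\right) = \left(-9\right) \left(-224\right) = 2016$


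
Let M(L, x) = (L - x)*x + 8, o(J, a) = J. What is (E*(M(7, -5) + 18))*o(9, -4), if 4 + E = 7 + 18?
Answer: -6426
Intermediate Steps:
E = 21 (E = -4 + (7 + 18) = -4 + 25 = 21)
M(L, x) = 8 + x*(L - x) (M(L, x) = x*(L - x) + 8 = 8 + x*(L - x))
(E*(M(7, -5) + 18))*o(9, -4) = (21*((8 - 1*(-5)**2 + 7*(-5)) + 18))*9 = (21*((8 - 1*25 - 35) + 18))*9 = (21*((8 - 25 - 35) + 18))*9 = (21*(-52 + 18))*9 = (21*(-34))*9 = -714*9 = -6426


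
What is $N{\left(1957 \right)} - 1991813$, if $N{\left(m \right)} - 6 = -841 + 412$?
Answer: $-1992236$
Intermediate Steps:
$N{\left(m \right)} = -423$ ($N{\left(m \right)} = 6 + \left(-841 + 412\right) = 6 - 429 = -423$)
$N{\left(1957 \right)} - 1991813 = -423 - 1991813 = -1992236$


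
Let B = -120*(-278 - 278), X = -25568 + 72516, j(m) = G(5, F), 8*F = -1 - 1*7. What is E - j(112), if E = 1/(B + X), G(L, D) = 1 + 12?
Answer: -1477683/113668 ≈ -13.000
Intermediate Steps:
F = -1 (F = (-1 - 1*7)/8 = (-1 - 7)/8 = (1/8)*(-8) = -1)
G(L, D) = 13
j(m) = 13
X = 46948
B = 66720 (B = -120*(-556) = 66720)
E = 1/113668 (E = 1/(66720 + 46948) = 1/113668 ≈ 8.7975e-6)
E - j(112) = 1/113668 - 1*13 = 1/113668 - 13 = -1477683/113668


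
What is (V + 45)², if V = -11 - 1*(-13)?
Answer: 2209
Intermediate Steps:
V = 2 (V = -11 + 13 = 2)
(V + 45)² = (2 + 45)² = 47² = 2209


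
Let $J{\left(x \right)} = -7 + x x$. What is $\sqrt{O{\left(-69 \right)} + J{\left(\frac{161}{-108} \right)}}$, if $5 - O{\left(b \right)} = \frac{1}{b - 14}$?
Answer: $\frac{\sqrt{18831289}}{8964} \approx 0.4841$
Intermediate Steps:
$O{\left(b \right)} = 5 - \frac{1}{-14 + b}$ ($O{\left(b \right)} = 5 - \frac{1}{b - 14} = 5 - \frac{1}{-14 + b}$)
$J{\left(x \right)} = -7 + x^{2}$
$\sqrt{O{\left(-69 \right)} + J{\left(\frac{161}{-108} \right)}} = \sqrt{\frac{-71 + 5 \left(-69\right)}{-14 - 69} - \left(7 - \left(\frac{161}{-108}\right)^{2}\right)} = \sqrt{\frac{-71 - 345}{-83} - \left(7 - \left(161 \left(- \frac{1}{108}\right)\right)^{2}\right)} = \sqrt{\left(- \frac{1}{83}\right) \left(-416\right) - \left(7 - \left(- \frac{161}{108}\right)^{2}\right)} = \sqrt{\frac{416}{83} + \left(-7 + \frac{25921}{11664}\right)} = \sqrt{\frac{416}{83} - \frac{55727}{11664}} = \sqrt{\frac{226883}{968112}} = \frac{\sqrt{18831289}}{8964}$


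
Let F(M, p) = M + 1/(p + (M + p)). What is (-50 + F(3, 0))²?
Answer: 19600/9 ≈ 2177.8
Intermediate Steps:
F(M, p) = M + 1/(M + 2*p)
(-50 + F(3, 0))² = (-50 + (1 + 3² + 2*3*0)/(3 + 2*0))² = (-50 + (1 + 9 + 0)/(3 + 0))² = (-50 + 10/3)² = (-140/3)² = 19600/9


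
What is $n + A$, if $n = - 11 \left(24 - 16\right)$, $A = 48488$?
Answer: $48400$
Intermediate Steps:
$n = -88$ ($n = \left(-11\right) 8 = -88$)
$n + A = -88 + 48488 = 48400$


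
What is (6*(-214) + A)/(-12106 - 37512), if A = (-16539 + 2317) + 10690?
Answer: 2408/24809 ≈ 0.097062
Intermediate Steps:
A = -3532 (A = -14222 + 10690 = -3532)
(6*(-214) + A)/(-12106 - 37512) = (6*(-214) - 3532)/(-12106 - 37512) = (-1284 - 3532)/(-49618) = -4816*(-1/49618) = 2408/24809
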